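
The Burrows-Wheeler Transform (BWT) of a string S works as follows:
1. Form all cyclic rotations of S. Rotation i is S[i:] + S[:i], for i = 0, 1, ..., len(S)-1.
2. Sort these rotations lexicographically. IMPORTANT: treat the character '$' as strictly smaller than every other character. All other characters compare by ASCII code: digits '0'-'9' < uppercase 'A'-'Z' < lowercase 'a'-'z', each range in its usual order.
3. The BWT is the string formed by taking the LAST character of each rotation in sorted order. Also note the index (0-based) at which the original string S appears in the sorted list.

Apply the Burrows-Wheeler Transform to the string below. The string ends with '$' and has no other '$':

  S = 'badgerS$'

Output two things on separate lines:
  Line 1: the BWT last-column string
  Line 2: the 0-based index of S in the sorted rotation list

Answer: Srb$agde
3

Derivation:
All 8 rotations (rotation i = S[i:]+S[:i]):
  rot[0] = badgerS$
  rot[1] = adgerS$b
  rot[2] = dgerS$ba
  rot[3] = gerS$bad
  rot[4] = erS$badg
  rot[5] = rS$badge
  rot[6] = S$badger
  rot[7] = $badgerS
Sorted (with $ < everything):
  sorted[0] = $badgerS  (last char: 'S')
  sorted[1] = S$badger  (last char: 'r')
  sorted[2] = adgerS$b  (last char: 'b')
  sorted[3] = badgerS$  (last char: '$')
  sorted[4] = dgerS$ba  (last char: 'a')
  sorted[5] = erS$badg  (last char: 'g')
  sorted[6] = gerS$bad  (last char: 'd')
  sorted[7] = rS$badge  (last char: 'e')
Last column: Srb$agde
Original string S is at sorted index 3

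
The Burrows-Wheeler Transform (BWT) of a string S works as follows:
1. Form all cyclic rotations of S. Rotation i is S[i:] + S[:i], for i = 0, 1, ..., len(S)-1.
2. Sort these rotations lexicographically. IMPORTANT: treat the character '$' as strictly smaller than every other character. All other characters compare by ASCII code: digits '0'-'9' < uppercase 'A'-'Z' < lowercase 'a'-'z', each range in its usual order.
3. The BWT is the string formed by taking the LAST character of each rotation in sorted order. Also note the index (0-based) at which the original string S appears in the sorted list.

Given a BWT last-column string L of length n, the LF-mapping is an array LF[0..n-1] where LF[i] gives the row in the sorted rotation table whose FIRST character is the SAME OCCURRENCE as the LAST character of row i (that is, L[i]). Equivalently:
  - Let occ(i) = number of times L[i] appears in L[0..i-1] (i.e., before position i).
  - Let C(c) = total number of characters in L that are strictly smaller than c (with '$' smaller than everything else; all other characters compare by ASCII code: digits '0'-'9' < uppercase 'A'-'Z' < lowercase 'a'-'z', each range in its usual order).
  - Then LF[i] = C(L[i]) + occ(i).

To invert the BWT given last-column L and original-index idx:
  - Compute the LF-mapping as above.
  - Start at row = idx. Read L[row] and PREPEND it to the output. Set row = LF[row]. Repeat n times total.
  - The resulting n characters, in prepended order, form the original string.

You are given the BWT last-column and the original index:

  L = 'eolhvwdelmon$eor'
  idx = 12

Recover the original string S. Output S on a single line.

LF mapping: 2 10 6 5 14 15 1 3 7 8 11 9 0 4 12 13
Walk LF starting at row 12, prepending L[row]:
  step 1: row=12, L[12]='$', prepend. Next row=LF[12]=0
  step 2: row=0, L[0]='e', prepend. Next row=LF[0]=2
  step 3: row=2, L[2]='l', prepend. Next row=LF[2]=6
  step 4: row=6, L[6]='d', prepend. Next row=LF[6]=1
  step 5: row=1, L[1]='o', prepend. Next row=LF[1]=10
  step 6: row=10, L[10]='o', prepend. Next row=LF[10]=11
  step 7: row=11, L[11]='n', prepend. Next row=LF[11]=9
  step 8: row=9, L[9]='m', prepend. Next row=LF[9]=8
  step 9: row=8, L[8]='l', prepend. Next row=LF[8]=7
  step 10: row=7, L[7]='e', prepend. Next row=LF[7]=3
  step 11: row=3, L[3]='h', prepend. Next row=LF[3]=5
  step 12: row=5, L[5]='w', prepend. Next row=LF[5]=15
  step 13: row=15, L[15]='r', prepend. Next row=LF[15]=13
  step 14: row=13, L[13]='e', prepend. Next row=LF[13]=4
  step 15: row=4, L[4]='v', prepend. Next row=LF[4]=14
  step 16: row=14, L[14]='o', prepend. Next row=LF[14]=12
Reversed output: overwhelmnoodle$

Answer: overwhelmnoodle$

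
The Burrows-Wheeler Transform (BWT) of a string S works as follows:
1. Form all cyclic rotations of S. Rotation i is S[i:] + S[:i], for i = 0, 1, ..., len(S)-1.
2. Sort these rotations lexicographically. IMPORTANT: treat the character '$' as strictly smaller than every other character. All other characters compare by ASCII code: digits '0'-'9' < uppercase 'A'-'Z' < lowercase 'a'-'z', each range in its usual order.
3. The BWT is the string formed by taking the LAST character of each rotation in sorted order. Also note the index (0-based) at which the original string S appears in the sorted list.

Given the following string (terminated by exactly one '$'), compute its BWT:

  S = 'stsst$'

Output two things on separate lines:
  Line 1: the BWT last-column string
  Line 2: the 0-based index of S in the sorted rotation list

Answer: tts$ss
3

Derivation:
All 6 rotations (rotation i = S[i:]+S[:i]):
  rot[0] = stsst$
  rot[1] = tsst$s
  rot[2] = sst$st
  rot[3] = st$sts
  rot[4] = t$stss
  rot[5] = $stsst
Sorted (with $ < everything):
  sorted[0] = $stsst  (last char: 't')
  sorted[1] = sst$st  (last char: 't')
  sorted[2] = st$sts  (last char: 's')
  sorted[3] = stsst$  (last char: '$')
  sorted[4] = t$stss  (last char: 's')
  sorted[5] = tsst$s  (last char: 's')
Last column: tts$ss
Original string S is at sorted index 3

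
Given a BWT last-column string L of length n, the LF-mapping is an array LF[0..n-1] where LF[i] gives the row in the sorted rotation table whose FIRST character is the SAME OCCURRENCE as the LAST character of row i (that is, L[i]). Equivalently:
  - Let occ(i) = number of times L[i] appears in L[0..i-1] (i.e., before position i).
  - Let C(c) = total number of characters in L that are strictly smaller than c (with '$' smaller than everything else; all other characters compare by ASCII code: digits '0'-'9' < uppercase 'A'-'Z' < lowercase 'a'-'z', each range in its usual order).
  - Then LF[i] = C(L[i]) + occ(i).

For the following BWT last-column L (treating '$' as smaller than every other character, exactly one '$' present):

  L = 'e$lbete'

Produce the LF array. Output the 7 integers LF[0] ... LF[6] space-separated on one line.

Answer: 2 0 5 1 3 6 4

Derivation:
Char counts: '$':1, 'b':1, 'e':3, 'l':1, 't':1
C (first-col start): C('$')=0, C('b')=1, C('e')=2, C('l')=5, C('t')=6
L[0]='e': occ=0, LF[0]=C('e')+0=2+0=2
L[1]='$': occ=0, LF[1]=C('$')+0=0+0=0
L[2]='l': occ=0, LF[2]=C('l')+0=5+0=5
L[3]='b': occ=0, LF[3]=C('b')+0=1+0=1
L[4]='e': occ=1, LF[4]=C('e')+1=2+1=3
L[5]='t': occ=0, LF[5]=C('t')+0=6+0=6
L[6]='e': occ=2, LF[6]=C('e')+2=2+2=4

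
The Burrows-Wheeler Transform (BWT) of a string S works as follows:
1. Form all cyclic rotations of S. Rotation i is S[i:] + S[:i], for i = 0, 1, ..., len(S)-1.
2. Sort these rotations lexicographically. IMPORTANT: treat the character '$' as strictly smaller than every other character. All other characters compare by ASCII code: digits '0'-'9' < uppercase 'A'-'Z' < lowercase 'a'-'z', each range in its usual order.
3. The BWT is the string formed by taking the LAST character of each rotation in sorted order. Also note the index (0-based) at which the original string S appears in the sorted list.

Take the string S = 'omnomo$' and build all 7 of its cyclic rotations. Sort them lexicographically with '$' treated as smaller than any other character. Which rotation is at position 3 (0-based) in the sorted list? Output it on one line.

Answer: nomo$om

Derivation:
All 7 rotations (rotation i = S[i:]+S[:i]):
  rot[0] = omnomo$
  rot[1] = mnomo$o
  rot[2] = nomo$om
  rot[3] = omo$omn
  rot[4] = mo$omno
  rot[5] = o$omnom
  rot[6] = $omnomo
Sorted (with $ < everything):
  sorted[0] = $omnomo
  sorted[1] = mnomo$o
  sorted[2] = mo$omno
  sorted[3] = nomo$om
  sorted[4] = o$omnom
  sorted[5] = omnomo$
  sorted[6] = omo$omn
sorted[3] = nomo$om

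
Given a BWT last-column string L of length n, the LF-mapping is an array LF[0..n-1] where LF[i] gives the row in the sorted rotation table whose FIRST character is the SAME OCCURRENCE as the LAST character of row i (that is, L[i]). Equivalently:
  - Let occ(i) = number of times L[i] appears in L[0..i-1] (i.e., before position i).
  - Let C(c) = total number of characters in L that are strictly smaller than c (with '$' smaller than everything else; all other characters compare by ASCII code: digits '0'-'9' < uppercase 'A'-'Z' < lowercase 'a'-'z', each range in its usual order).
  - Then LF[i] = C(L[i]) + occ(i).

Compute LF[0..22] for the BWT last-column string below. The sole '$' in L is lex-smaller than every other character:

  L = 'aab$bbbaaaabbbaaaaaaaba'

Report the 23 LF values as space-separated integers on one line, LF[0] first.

Char counts: '$':1, 'a':14, 'b':8
C (first-col start): C('$')=0, C('a')=1, C('b')=15
L[0]='a': occ=0, LF[0]=C('a')+0=1+0=1
L[1]='a': occ=1, LF[1]=C('a')+1=1+1=2
L[2]='b': occ=0, LF[2]=C('b')+0=15+0=15
L[3]='$': occ=0, LF[3]=C('$')+0=0+0=0
L[4]='b': occ=1, LF[4]=C('b')+1=15+1=16
L[5]='b': occ=2, LF[5]=C('b')+2=15+2=17
L[6]='b': occ=3, LF[6]=C('b')+3=15+3=18
L[7]='a': occ=2, LF[7]=C('a')+2=1+2=3
L[8]='a': occ=3, LF[8]=C('a')+3=1+3=4
L[9]='a': occ=4, LF[9]=C('a')+4=1+4=5
L[10]='a': occ=5, LF[10]=C('a')+5=1+5=6
L[11]='b': occ=4, LF[11]=C('b')+4=15+4=19
L[12]='b': occ=5, LF[12]=C('b')+5=15+5=20
L[13]='b': occ=6, LF[13]=C('b')+6=15+6=21
L[14]='a': occ=6, LF[14]=C('a')+6=1+6=7
L[15]='a': occ=7, LF[15]=C('a')+7=1+7=8
L[16]='a': occ=8, LF[16]=C('a')+8=1+8=9
L[17]='a': occ=9, LF[17]=C('a')+9=1+9=10
L[18]='a': occ=10, LF[18]=C('a')+10=1+10=11
L[19]='a': occ=11, LF[19]=C('a')+11=1+11=12
L[20]='a': occ=12, LF[20]=C('a')+12=1+12=13
L[21]='b': occ=7, LF[21]=C('b')+7=15+7=22
L[22]='a': occ=13, LF[22]=C('a')+13=1+13=14

Answer: 1 2 15 0 16 17 18 3 4 5 6 19 20 21 7 8 9 10 11 12 13 22 14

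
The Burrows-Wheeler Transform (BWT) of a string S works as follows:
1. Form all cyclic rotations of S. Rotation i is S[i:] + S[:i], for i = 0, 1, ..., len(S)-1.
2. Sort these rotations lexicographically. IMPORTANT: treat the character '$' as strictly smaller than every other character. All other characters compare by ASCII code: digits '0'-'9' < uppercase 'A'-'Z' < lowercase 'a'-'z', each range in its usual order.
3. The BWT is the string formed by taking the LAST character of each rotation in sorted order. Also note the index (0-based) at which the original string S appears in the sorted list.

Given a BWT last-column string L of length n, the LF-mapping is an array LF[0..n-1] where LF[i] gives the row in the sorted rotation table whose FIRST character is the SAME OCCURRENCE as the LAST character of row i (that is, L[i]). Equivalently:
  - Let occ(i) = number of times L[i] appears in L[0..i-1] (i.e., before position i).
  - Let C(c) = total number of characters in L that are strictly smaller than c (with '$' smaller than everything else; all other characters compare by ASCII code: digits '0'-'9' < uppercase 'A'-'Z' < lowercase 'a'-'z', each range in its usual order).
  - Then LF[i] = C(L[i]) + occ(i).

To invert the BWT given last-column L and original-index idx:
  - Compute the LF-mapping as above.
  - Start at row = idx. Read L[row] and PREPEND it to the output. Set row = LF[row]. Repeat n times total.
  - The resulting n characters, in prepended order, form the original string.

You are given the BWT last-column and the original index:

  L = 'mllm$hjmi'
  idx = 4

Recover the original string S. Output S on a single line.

Answer: lhlimmjm$

Derivation:
LF mapping: 6 4 5 7 0 1 3 8 2
Walk LF starting at row 4, prepending L[row]:
  step 1: row=4, L[4]='$', prepend. Next row=LF[4]=0
  step 2: row=0, L[0]='m', prepend. Next row=LF[0]=6
  step 3: row=6, L[6]='j', prepend. Next row=LF[6]=3
  step 4: row=3, L[3]='m', prepend. Next row=LF[3]=7
  step 5: row=7, L[7]='m', prepend. Next row=LF[7]=8
  step 6: row=8, L[8]='i', prepend. Next row=LF[8]=2
  step 7: row=2, L[2]='l', prepend. Next row=LF[2]=5
  step 8: row=5, L[5]='h', prepend. Next row=LF[5]=1
  step 9: row=1, L[1]='l', prepend. Next row=LF[1]=4
Reversed output: lhlimmjm$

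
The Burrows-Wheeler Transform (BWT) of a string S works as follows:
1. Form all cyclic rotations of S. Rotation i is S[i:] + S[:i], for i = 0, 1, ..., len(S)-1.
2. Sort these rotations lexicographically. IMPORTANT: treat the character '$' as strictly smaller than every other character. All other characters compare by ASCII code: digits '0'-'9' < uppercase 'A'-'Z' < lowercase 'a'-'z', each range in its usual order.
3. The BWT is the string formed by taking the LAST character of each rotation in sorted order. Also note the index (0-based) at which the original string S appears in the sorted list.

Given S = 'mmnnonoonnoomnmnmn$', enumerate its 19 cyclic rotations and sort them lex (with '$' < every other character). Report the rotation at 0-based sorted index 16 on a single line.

All 19 rotations (rotation i = S[i:]+S[:i]):
  rot[0] = mmnnonoonnoomnmnmn$
  rot[1] = mnnonoonnoomnmnmn$m
  rot[2] = nnonoonnoomnmnmn$mm
  rot[3] = nonoonnoomnmnmn$mmn
  rot[4] = onoonnoomnmnmn$mmnn
  rot[5] = noonnoomnmnmn$mmnno
  rot[6] = oonnoomnmnmn$mmnnon
  rot[7] = onnoomnmnmn$mmnnono
  rot[8] = nnoomnmnmn$mmnnonoo
  rot[9] = noomnmnmn$mmnnonoon
  rot[10] = oomnmnmn$mmnnonoonn
  rot[11] = omnmnmn$mmnnonoonno
  rot[12] = mnmnmn$mmnnonoonnoo
  rot[13] = nmnmn$mmnnonoonnoom
  rot[14] = mnmn$mmnnonoonnoomn
  rot[15] = nmn$mmnnonoonnoomnm
  rot[16] = mn$mmnnonoonnoomnmn
  rot[17] = n$mmnnonoonnoomnmnm
  rot[18] = $mmnnonoonnoomnmnmn
Sorted (with $ < everything):
  sorted[0] = $mmnnonoonnoomnmnmn
  sorted[1] = mmnnonoonnoomnmnmn$
  sorted[2] = mn$mmnnonoonnoomnmn
  sorted[3] = mnmn$mmnnonoonnoomn
  sorted[4] = mnmnmn$mmnnonoonnoo
  sorted[5] = mnnonoonnoomnmnmn$m
  sorted[6] = n$mmnnonoonnoomnmnm
  sorted[7] = nmn$mmnnonoonnoomnm
  sorted[8] = nmnmn$mmnnonoonnoom
  sorted[9] = nnonoonnoomnmnmn$mm
  sorted[10] = nnoomnmnmn$mmnnonoo
  sorted[11] = nonoonnoomnmnmn$mmn
  sorted[12] = noomnmnmn$mmnnonoon
  sorted[13] = noonnoomnmnmn$mmnno
  sorted[14] = omnmnmn$mmnnonoonno
  sorted[15] = onnoomnmnmn$mmnnono
  sorted[16] = onoonnoomnmnmn$mmnn
  sorted[17] = oomnmnmn$mmnnonoonn
  sorted[18] = oonnoomnmnmn$mmnnon
sorted[16] = onoonnoomnmnmn$mmnn

Answer: onoonnoomnmnmn$mmnn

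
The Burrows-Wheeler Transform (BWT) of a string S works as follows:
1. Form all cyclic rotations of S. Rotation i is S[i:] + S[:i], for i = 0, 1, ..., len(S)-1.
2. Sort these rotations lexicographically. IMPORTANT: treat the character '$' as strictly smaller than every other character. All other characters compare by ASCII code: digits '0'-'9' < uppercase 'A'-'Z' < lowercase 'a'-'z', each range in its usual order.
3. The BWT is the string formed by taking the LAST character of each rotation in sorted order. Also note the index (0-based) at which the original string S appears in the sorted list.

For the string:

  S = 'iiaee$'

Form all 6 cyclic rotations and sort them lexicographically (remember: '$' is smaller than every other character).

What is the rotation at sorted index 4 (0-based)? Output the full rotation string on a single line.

Answer: iaee$i

Derivation:
All 6 rotations (rotation i = S[i:]+S[:i]):
  rot[0] = iiaee$
  rot[1] = iaee$i
  rot[2] = aee$ii
  rot[3] = ee$iia
  rot[4] = e$iiae
  rot[5] = $iiaee
Sorted (with $ < everything):
  sorted[0] = $iiaee
  sorted[1] = aee$ii
  sorted[2] = e$iiae
  sorted[3] = ee$iia
  sorted[4] = iaee$i
  sorted[5] = iiaee$
sorted[4] = iaee$i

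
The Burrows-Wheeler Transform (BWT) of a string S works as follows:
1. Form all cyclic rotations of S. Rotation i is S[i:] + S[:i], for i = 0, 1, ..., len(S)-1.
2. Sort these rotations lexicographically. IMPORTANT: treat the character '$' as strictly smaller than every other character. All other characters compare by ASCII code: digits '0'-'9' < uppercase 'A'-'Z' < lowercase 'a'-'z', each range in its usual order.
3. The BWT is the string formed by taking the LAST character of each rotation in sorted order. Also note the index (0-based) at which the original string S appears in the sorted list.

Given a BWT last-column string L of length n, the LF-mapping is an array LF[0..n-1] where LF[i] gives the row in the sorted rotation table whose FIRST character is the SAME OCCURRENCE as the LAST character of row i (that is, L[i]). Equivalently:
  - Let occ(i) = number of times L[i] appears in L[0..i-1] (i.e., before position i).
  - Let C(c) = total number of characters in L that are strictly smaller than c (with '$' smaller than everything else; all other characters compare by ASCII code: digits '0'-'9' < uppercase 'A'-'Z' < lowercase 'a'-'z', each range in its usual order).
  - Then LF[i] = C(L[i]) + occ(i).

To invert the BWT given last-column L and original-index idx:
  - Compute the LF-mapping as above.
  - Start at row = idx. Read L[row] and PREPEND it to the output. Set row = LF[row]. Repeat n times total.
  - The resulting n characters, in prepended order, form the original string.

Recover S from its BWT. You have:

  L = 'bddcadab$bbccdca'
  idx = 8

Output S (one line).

Answer: caddabccdbbcdab$

Derivation:
LF mapping: 4 12 13 8 1 14 2 5 0 6 7 9 10 15 11 3
Walk LF starting at row 8, prepending L[row]:
  step 1: row=8, L[8]='$', prepend. Next row=LF[8]=0
  step 2: row=0, L[0]='b', prepend. Next row=LF[0]=4
  step 3: row=4, L[4]='a', prepend. Next row=LF[4]=1
  step 4: row=1, L[1]='d', prepend. Next row=LF[1]=12
  step 5: row=12, L[12]='c', prepend. Next row=LF[12]=10
  step 6: row=10, L[10]='b', prepend. Next row=LF[10]=7
  step 7: row=7, L[7]='b', prepend. Next row=LF[7]=5
  step 8: row=5, L[5]='d', prepend. Next row=LF[5]=14
  step 9: row=14, L[14]='c', prepend. Next row=LF[14]=11
  step 10: row=11, L[11]='c', prepend. Next row=LF[11]=9
  step 11: row=9, L[9]='b', prepend. Next row=LF[9]=6
  step 12: row=6, L[6]='a', prepend. Next row=LF[6]=2
  step 13: row=2, L[2]='d', prepend. Next row=LF[2]=13
  step 14: row=13, L[13]='d', prepend. Next row=LF[13]=15
  step 15: row=15, L[15]='a', prepend. Next row=LF[15]=3
  step 16: row=3, L[3]='c', prepend. Next row=LF[3]=8
Reversed output: caddabccdbbcdab$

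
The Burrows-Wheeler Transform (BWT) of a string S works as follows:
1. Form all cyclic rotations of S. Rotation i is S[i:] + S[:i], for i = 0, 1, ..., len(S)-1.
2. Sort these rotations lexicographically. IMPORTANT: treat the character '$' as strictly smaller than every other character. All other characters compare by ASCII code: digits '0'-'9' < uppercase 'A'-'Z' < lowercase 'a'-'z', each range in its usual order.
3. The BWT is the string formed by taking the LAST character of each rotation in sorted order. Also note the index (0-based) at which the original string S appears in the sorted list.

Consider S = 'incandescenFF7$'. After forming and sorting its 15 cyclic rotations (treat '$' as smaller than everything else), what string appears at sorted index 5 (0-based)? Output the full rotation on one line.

All 15 rotations (rotation i = S[i:]+S[:i]):
  rot[0] = incandescenFF7$
  rot[1] = ncandescenFF7$i
  rot[2] = candescenFF7$in
  rot[3] = andescenFF7$inc
  rot[4] = ndescenFF7$inca
  rot[5] = descenFF7$incan
  rot[6] = escenFF7$incand
  rot[7] = scenFF7$incande
  rot[8] = cenFF7$incandes
  rot[9] = enFF7$incandesc
  rot[10] = nFF7$incandesce
  rot[11] = FF7$incandescen
  rot[12] = F7$incandescenF
  rot[13] = 7$incandescenFF
  rot[14] = $incandescenFF7
Sorted (with $ < everything):
  sorted[0] = $incandescenFF7
  sorted[1] = 7$incandescenFF
  sorted[2] = F7$incandescenF
  sorted[3] = FF7$incandescen
  sorted[4] = andescenFF7$inc
  sorted[5] = candescenFF7$in
  sorted[6] = cenFF7$incandes
  sorted[7] = descenFF7$incan
  sorted[8] = enFF7$incandesc
  sorted[9] = escenFF7$incand
  sorted[10] = incandescenFF7$
  sorted[11] = nFF7$incandesce
  sorted[12] = ncandescenFF7$i
  sorted[13] = ndescenFF7$inca
  sorted[14] = scenFF7$incande
sorted[5] = candescenFF7$in

Answer: candescenFF7$in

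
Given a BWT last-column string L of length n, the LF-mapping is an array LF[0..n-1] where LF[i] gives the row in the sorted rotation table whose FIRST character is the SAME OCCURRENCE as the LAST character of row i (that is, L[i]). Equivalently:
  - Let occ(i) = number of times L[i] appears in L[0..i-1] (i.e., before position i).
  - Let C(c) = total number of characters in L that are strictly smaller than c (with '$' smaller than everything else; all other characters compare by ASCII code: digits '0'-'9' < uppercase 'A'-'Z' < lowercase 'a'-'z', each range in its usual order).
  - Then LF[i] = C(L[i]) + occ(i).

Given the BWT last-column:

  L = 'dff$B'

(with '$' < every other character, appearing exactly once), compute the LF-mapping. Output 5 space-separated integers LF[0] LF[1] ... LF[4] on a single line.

Answer: 2 3 4 0 1

Derivation:
Char counts: '$':1, 'B':1, 'd':1, 'f':2
C (first-col start): C('$')=0, C('B')=1, C('d')=2, C('f')=3
L[0]='d': occ=0, LF[0]=C('d')+0=2+0=2
L[1]='f': occ=0, LF[1]=C('f')+0=3+0=3
L[2]='f': occ=1, LF[2]=C('f')+1=3+1=4
L[3]='$': occ=0, LF[3]=C('$')+0=0+0=0
L[4]='B': occ=0, LF[4]=C('B')+0=1+0=1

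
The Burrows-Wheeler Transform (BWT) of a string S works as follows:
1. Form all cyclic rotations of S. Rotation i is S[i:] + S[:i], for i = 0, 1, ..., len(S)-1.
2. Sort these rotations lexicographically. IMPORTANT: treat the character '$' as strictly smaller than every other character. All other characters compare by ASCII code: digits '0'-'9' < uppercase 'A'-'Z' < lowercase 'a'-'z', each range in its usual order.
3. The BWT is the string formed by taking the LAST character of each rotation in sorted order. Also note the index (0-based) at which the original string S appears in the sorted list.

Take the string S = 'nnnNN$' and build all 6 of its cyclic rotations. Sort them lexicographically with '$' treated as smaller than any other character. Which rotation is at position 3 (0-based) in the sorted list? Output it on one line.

All 6 rotations (rotation i = S[i:]+S[:i]):
  rot[0] = nnnNN$
  rot[1] = nnNN$n
  rot[2] = nNN$nn
  rot[3] = NN$nnn
  rot[4] = N$nnnN
  rot[5] = $nnnNN
Sorted (with $ < everything):
  sorted[0] = $nnnNN
  sorted[1] = N$nnnN
  sorted[2] = NN$nnn
  sorted[3] = nNN$nn
  sorted[4] = nnNN$n
  sorted[5] = nnnNN$
sorted[3] = nNN$nn

Answer: nNN$nn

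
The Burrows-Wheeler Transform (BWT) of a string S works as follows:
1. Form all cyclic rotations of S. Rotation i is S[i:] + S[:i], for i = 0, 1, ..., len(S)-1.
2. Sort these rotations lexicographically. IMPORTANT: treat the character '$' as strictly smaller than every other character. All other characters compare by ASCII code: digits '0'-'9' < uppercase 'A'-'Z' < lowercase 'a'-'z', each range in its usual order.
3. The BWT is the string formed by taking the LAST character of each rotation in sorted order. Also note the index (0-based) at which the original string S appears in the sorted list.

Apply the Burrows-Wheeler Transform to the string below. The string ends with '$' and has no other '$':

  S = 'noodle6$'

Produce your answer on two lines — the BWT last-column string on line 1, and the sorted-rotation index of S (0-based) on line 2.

Answer: 6eold$on
5

Derivation:
All 8 rotations (rotation i = S[i:]+S[:i]):
  rot[0] = noodle6$
  rot[1] = oodle6$n
  rot[2] = odle6$no
  rot[3] = dle6$noo
  rot[4] = le6$nood
  rot[5] = e6$noodl
  rot[6] = 6$noodle
  rot[7] = $noodle6
Sorted (with $ < everything):
  sorted[0] = $noodle6  (last char: '6')
  sorted[1] = 6$noodle  (last char: 'e')
  sorted[2] = dle6$noo  (last char: 'o')
  sorted[3] = e6$noodl  (last char: 'l')
  sorted[4] = le6$nood  (last char: 'd')
  sorted[5] = noodle6$  (last char: '$')
  sorted[6] = odle6$no  (last char: 'o')
  sorted[7] = oodle6$n  (last char: 'n')
Last column: 6eold$on
Original string S is at sorted index 5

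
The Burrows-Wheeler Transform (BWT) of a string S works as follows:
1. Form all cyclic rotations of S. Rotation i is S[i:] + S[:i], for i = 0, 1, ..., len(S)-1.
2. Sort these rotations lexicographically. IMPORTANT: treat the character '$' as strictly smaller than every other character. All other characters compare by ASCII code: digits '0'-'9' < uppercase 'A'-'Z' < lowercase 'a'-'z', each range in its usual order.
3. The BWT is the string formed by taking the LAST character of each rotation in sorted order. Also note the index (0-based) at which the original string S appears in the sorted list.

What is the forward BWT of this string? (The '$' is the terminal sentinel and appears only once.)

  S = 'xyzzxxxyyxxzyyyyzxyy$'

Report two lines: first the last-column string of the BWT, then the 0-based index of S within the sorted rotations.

Answer: yzxyzx$xyyxxzyyyxzyxy
6

Derivation:
All 21 rotations (rotation i = S[i:]+S[:i]):
  rot[0] = xyzzxxxyyxxzyyyyzxyy$
  rot[1] = yzzxxxyyxxzyyyyzxyy$x
  rot[2] = zzxxxyyxxzyyyyzxyy$xy
  rot[3] = zxxxyyxxzyyyyzxyy$xyz
  rot[4] = xxxyyxxzyyyyzxyy$xyzz
  rot[5] = xxyyxxzyyyyzxyy$xyzzx
  rot[6] = xyyxxzyyyyzxyy$xyzzxx
  rot[7] = yyxxzyyyyzxyy$xyzzxxx
  rot[8] = yxxzyyyyzxyy$xyzzxxxy
  rot[9] = xxzyyyyzxyy$xyzzxxxyy
  rot[10] = xzyyyyzxyy$xyzzxxxyyx
  rot[11] = zyyyyzxyy$xyzzxxxyyxx
  rot[12] = yyyyzxyy$xyzzxxxyyxxz
  rot[13] = yyyzxyy$xyzzxxxyyxxzy
  rot[14] = yyzxyy$xyzzxxxyyxxzyy
  rot[15] = yzxyy$xyzzxxxyyxxzyyy
  rot[16] = zxyy$xyzzxxxyyxxzyyyy
  rot[17] = xyy$xyzzxxxyyxxzyyyyz
  rot[18] = yy$xyzzxxxyyxxzyyyyzx
  rot[19] = y$xyzzxxxyyxxzyyyyzxy
  rot[20] = $xyzzxxxyyxxzyyyyzxyy
Sorted (with $ < everything):
  sorted[0] = $xyzzxxxyyxxzyyyyzxyy  (last char: 'y')
  sorted[1] = xxxyyxxzyyyyzxyy$xyzz  (last char: 'z')
  sorted[2] = xxyyxxzyyyyzxyy$xyzzx  (last char: 'x')
  sorted[3] = xxzyyyyzxyy$xyzzxxxyy  (last char: 'y')
  sorted[4] = xyy$xyzzxxxyyxxzyyyyz  (last char: 'z')
  sorted[5] = xyyxxzyyyyzxyy$xyzzxx  (last char: 'x')
  sorted[6] = xyzzxxxyyxxzyyyyzxyy$  (last char: '$')
  sorted[7] = xzyyyyzxyy$xyzzxxxyyx  (last char: 'x')
  sorted[8] = y$xyzzxxxyyxxzyyyyzxy  (last char: 'y')
  sorted[9] = yxxzyyyyzxyy$xyzzxxxy  (last char: 'y')
  sorted[10] = yy$xyzzxxxyyxxzyyyyzx  (last char: 'x')
  sorted[11] = yyxxzyyyyzxyy$xyzzxxx  (last char: 'x')
  sorted[12] = yyyyzxyy$xyzzxxxyyxxz  (last char: 'z')
  sorted[13] = yyyzxyy$xyzzxxxyyxxzy  (last char: 'y')
  sorted[14] = yyzxyy$xyzzxxxyyxxzyy  (last char: 'y')
  sorted[15] = yzxyy$xyzzxxxyyxxzyyy  (last char: 'y')
  sorted[16] = yzzxxxyyxxzyyyyzxyy$x  (last char: 'x')
  sorted[17] = zxxxyyxxzyyyyzxyy$xyz  (last char: 'z')
  sorted[18] = zxyy$xyzzxxxyyxxzyyyy  (last char: 'y')
  sorted[19] = zyyyyzxyy$xyzzxxxyyxx  (last char: 'x')
  sorted[20] = zzxxxyyxxzyyyyzxyy$xy  (last char: 'y')
Last column: yzxyzx$xyyxxzyyyxzyxy
Original string S is at sorted index 6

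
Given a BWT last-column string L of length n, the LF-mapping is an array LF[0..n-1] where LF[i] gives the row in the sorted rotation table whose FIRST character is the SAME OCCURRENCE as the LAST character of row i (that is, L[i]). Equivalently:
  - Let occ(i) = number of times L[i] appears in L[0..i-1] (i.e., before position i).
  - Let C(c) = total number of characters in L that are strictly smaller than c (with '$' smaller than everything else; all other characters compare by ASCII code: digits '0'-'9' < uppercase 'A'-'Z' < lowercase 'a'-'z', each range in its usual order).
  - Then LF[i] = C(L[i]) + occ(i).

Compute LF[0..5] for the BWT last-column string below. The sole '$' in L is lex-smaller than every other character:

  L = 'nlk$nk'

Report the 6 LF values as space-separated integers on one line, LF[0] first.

Char counts: '$':1, 'k':2, 'l':1, 'n':2
C (first-col start): C('$')=0, C('k')=1, C('l')=3, C('n')=4
L[0]='n': occ=0, LF[0]=C('n')+0=4+0=4
L[1]='l': occ=0, LF[1]=C('l')+0=3+0=3
L[2]='k': occ=0, LF[2]=C('k')+0=1+0=1
L[3]='$': occ=0, LF[3]=C('$')+0=0+0=0
L[4]='n': occ=1, LF[4]=C('n')+1=4+1=5
L[5]='k': occ=1, LF[5]=C('k')+1=1+1=2

Answer: 4 3 1 0 5 2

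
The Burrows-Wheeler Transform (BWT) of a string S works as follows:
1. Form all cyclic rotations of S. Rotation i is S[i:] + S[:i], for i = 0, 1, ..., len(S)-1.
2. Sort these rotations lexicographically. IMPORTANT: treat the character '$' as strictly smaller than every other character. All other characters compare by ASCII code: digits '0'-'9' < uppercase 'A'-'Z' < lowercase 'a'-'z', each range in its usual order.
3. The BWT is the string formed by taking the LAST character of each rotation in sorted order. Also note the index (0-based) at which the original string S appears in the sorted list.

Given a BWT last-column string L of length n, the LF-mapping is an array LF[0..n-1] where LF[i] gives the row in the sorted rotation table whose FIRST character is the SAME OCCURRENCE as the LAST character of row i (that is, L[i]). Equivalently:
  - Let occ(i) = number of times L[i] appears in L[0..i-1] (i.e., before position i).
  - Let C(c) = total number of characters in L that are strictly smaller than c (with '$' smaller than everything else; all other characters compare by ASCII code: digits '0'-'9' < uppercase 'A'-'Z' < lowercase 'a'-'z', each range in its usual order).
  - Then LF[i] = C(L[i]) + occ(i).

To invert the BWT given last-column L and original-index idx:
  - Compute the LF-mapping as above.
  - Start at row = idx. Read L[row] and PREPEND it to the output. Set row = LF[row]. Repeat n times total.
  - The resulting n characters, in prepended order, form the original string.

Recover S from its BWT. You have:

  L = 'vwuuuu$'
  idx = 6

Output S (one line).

LF mapping: 5 6 1 2 3 4 0
Walk LF starting at row 6, prepending L[row]:
  step 1: row=6, L[6]='$', prepend. Next row=LF[6]=0
  step 2: row=0, L[0]='v', prepend. Next row=LF[0]=5
  step 3: row=5, L[5]='u', prepend. Next row=LF[5]=4
  step 4: row=4, L[4]='u', prepend. Next row=LF[4]=3
  step 5: row=3, L[3]='u', prepend. Next row=LF[3]=2
  step 6: row=2, L[2]='u', prepend. Next row=LF[2]=1
  step 7: row=1, L[1]='w', prepend. Next row=LF[1]=6
Reversed output: wuuuuv$

Answer: wuuuuv$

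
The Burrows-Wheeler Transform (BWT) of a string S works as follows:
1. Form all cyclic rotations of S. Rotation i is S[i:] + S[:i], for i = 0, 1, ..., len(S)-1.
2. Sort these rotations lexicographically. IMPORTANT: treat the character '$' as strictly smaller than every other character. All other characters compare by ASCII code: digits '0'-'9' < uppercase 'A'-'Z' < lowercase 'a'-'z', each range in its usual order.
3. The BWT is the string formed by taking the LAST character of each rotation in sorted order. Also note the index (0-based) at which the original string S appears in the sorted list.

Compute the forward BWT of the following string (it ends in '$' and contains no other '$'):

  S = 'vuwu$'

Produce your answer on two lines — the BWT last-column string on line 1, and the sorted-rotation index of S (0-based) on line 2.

Answer: uwv$u
3

Derivation:
All 5 rotations (rotation i = S[i:]+S[:i]):
  rot[0] = vuwu$
  rot[1] = uwu$v
  rot[2] = wu$vu
  rot[3] = u$vuw
  rot[4] = $vuwu
Sorted (with $ < everything):
  sorted[0] = $vuwu  (last char: 'u')
  sorted[1] = u$vuw  (last char: 'w')
  sorted[2] = uwu$v  (last char: 'v')
  sorted[3] = vuwu$  (last char: '$')
  sorted[4] = wu$vu  (last char: 'u')
Last column: uwv$u
Original string S is at sorted index 3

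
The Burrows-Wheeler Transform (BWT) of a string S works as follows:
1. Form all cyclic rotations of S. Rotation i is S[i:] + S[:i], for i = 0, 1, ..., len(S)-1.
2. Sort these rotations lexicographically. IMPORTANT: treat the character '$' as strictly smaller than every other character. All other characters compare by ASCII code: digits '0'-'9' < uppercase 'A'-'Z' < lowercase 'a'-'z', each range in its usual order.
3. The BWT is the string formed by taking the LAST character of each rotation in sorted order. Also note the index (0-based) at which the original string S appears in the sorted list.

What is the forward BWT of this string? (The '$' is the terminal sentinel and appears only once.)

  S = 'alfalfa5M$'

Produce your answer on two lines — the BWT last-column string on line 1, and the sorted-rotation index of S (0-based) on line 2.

Answer: Ma5ff$llaa
5

Derivation:
All 10 rotations (rotation i = S[i:]+S[:i]):
  rot[0] = alfalfa5M$
  rot[1] = lfalfa5M$a
  rot[2] = falfa5M$al
  rot[3] = alfa5M$alf
  rot[4] = lfa5M$alfa
  rot[5] = fa5M$alfal
  rot[6] = a5M$alfalf
  rot[7] = 5M$alfalfa
  rot[8] = M$alfalfa5
  rot[9] = $alfalfa5M
Sorted (with $ < everything):
  sorted[0] = $alfalfa5M  (last char: 'M')
  sorted[1] = 5M$alfalfa  (last char: 'a')
  sorted[2] = M$alfalfa5  (last char: '5')
  sorted[3] = a5M$alfalf  (last char: 'f')
  sorted[4] = alfa5M$alf  (last char: 'f')
  sorted[5] = alfalfa5M$  (last char: '$')
  sorted[6] = fa5M$alfal  (last char: 'l')
  sorted[7] = falfa5M$al  (last char: 'l')
  sorted[8] = lfa5M$alfa  (last char: 'a')
  sorted[9] = lfalfa5M$a  (last char: 'a')
Last column: Ma5ff$llaa
Original string S is at sorted index 5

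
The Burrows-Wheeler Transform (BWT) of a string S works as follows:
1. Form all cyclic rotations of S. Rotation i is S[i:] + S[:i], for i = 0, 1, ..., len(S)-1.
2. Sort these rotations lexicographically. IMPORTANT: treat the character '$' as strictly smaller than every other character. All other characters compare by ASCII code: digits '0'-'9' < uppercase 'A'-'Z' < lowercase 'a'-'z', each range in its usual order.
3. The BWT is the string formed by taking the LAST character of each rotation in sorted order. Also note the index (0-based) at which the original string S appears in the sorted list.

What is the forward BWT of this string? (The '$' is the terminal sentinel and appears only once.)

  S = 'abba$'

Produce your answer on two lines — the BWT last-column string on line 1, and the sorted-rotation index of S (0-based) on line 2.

Answer: ab$ba
2

Derivation:
All 5 rotations (rotation i = S[i:]+S[:i]):
  rot[0] = abba$
  rot[1] = bba$a
  rot[2] = ba$ab
  rot[3] = a$abb
  rot[4] = $abba
Sorted (with $ < everything):
  sorted[0] = $abba  (last char: 'a')
  sorted[1] = a$abb  (last char: 'b')
  sorted[2] = abba$  (last char: '$')
  sorted[3] = ba$ab  (last char: 'b')
  sorted[4] = bba$a  (last char: 'a')
Last column: ab$ba
Original string S is at sorted index 2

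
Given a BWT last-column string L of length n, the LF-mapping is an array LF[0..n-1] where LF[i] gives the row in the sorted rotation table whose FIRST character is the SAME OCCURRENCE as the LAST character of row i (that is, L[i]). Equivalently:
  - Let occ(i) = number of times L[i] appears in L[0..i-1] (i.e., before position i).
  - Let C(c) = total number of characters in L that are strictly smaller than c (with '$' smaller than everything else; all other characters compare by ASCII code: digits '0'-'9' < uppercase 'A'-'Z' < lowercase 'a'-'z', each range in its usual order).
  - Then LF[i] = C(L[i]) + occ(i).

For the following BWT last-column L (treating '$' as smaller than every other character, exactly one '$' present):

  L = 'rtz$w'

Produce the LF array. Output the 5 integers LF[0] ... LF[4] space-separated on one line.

Answer: 1 2 4 0 3

Derivation:
Char counts: '$':1, 'r':1, 't':1, 'w':1, 'z':1
C (first-col start): C('$')=0, C('r')=1, C('t')=2, C('w')=3, C('z')=4
L[0]='r': occ=0, LF[0]=C('r')+0=1+0=1
L[1]='t': occ=0, LF[1]=C('t')+0=2+0=2
L[2]='z': occ=0, LF[2]=C('z')+0=4+0=4
L[3]='$': occ=0, LF[3]=C('$')+0=0+0=0
L[4]='w': occ=0, LF[4]=C('w')+0=3+0=3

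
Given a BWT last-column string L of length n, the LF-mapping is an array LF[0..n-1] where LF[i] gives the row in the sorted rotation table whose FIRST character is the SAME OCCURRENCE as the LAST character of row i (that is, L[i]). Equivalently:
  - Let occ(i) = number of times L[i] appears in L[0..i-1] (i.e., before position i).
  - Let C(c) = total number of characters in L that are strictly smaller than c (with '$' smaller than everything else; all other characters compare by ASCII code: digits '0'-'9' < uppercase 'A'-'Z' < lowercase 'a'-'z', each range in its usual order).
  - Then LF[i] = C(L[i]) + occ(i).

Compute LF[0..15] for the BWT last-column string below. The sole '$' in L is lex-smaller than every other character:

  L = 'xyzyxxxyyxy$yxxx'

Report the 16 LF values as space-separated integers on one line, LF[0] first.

Answer: 1 9 15 10 2 3 4 11 12 5 13 0 14 6 7 8

Derivation:
Char counts: '$':1, 'x':8, 'y':6, 'z':1
C (first-col start): C('$')=0, C('x')=1, C('y')=9, C('z')=15
L[0]='x': occ=0, LF[0]=C('x')+0=1+0=1
L[1]='y': occ=0, LF[1]=C('y')+0=9+0=9
L[2]='z': occ=0, LF[2]=C('z')+0=15+0=15
L[3]='y': occ=1, LF[3]=C('y')+1=9+1=10
L[4]='x': occ=1, LF[4]=C('x')+1=1+1=2
L[5]='x': occ=2, LF[5]=C('x')+2=1+2=3
L[6]='x': occ=3, LF[6]=C('x')+3=1+3=4
L[7]='y': occ=2, LF[7]=C('y')+2=9+2=11
L[8]='y': occ=3, LF[8]=C('y')+3=9+3=12
L[9]='x': occ=4, LF[9]=C('x')+4=1+4=5
L[10]='y': occ=4, LF[10]=C('y')+4=9+4=13
L[11]='$': occ=0, LF[11]=C('$')+0=0+0=0
L[12]='y': occ=5, LF[12]=C('y')+5=9+5=14
L[13]='x': occ=5, LF[13]=C('x')+5=1+5=6
L[14]='x': occ=6, LF[14]=C('x')+6=1+6=7
L[15]='x': occ=7, LF[15]=C('x')+7=1+7=8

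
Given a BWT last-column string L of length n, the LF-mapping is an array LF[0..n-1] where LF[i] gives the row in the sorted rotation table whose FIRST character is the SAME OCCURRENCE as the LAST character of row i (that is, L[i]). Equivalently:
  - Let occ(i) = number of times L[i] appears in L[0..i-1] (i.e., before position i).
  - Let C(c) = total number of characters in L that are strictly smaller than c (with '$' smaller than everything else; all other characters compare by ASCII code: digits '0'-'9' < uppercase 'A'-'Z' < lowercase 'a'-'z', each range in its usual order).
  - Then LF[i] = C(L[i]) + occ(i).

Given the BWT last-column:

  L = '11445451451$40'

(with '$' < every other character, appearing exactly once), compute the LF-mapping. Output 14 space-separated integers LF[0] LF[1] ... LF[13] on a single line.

Char counts: '$':1, '0':1, '1':4, '4':5, '5':3
C (first-col start): C('$')=0, C('0')=1, C('1')=2, C('4')=6, C('5')=11
L[0]='1': occ=0, LF[0]=C('1')+0=2+0=2
L[1]='1': occ=1, LF[1]=C('1')+1=2+1=3
L[2]='4': occ=0, LF[2]=C('4')+0=6+0=6
L[3]='4': occ=1, LF[3]=C('4')+1=6+1=7
L[4]='5': occ=0, LF[4]=C('5')+0=11+0=11
L[5]='4': occ=2, LF[5]=C('4')+2=6+2=8
L[6]='5': occ=1, LF[6]=C('5')+1=11+1=12
L[7]='1': occ=2, LF[7]=C('1')+2=2+2=4
L[8]='4': occ=3, LF[8]=C('4')+3=6+3=9
L[9]='5': occ=2, LF[9]=C('5')+2=11+2=13
L[10]='1': occ=3, LF[10]=C('1')+3=2+3=5
L[11]='$': occ=0, LF[11]=C('$')+0=0+0=0
L[12]='4': occ=4, LF[12]=C('4')+4=6+4=10
L[13]='0': occ=0, LF[13]=C('0')+0=1+0=1

Answer: 2 3 6 7 11 8 12 4 9 13 5 0 10 1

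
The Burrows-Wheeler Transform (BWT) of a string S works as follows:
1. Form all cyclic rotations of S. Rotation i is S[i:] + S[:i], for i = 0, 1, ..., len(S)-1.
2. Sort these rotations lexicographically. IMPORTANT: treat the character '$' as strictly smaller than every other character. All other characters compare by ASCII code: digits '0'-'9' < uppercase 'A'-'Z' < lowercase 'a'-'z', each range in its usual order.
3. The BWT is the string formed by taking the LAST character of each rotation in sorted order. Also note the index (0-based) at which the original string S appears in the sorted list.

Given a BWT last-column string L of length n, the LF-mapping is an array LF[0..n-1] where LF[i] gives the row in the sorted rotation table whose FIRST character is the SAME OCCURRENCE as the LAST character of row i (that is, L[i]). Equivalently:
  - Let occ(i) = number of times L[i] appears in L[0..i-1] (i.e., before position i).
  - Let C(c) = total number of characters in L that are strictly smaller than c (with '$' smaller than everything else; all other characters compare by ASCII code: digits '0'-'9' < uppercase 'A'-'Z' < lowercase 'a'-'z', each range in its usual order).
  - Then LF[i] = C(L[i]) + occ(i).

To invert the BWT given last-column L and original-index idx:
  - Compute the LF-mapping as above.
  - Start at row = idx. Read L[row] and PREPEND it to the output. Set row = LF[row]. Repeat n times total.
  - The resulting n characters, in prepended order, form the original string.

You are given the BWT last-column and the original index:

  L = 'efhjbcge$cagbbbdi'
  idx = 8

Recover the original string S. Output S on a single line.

LF mapping: 9 11 14 16 2 6 12 10 0 7 1 13 3 4 5 8 15
Walk LF starting at row 8, prepending L[row]:
  step 1: row=8, L[8]='$', prepend. Next row=LF[8]=0
  step 2: row=0, L[0]='e', prepend. Next row=LF[0]=9
  step 3: row=9, L[9]='c', prepend. Next row=LF[9]=7
  step 4: row=7, L[7]='e', prepend. Next row=LF[7]=10
  step 5: row=10, L[10]='a', prepend. Next row=LF[10]=1
  step 6: row=1, L[1]='f', prepend. Next row=LF[1]=11
  step 7: row=11, L[11]='g', prepend. Next row=LF[11]=13
  step 8: row=13, L[13]='b', prepend. Next row=LF[13]=4
  step 9: row=4, L[4]='b', prepend. Next row=LF[4]=2
  step 10: row=2, L[2]='h', prepend. Next row=LF[2]=14
  step 11: row=14, L[14]='b', prepend. Next row=LF[14]=5
  step 12: row=5, L[5]='c', prepend. Next row=LF[5]=6
  step 13: row=6, L[6]='g', prepend. Next row=LF[6]=12
  step 14: row=12, L[12]='b', prepend. Next row=LF[12]=3
  step 15: row=3, L[3]='j', prepend. Next row=LF[3]=16
  step 16: row=16, L[16]='i', prepend. Next row=LF[16]=15
  step 17: row=15, L[15]='d', prepend. Next row=LF[15]=8
Reversed output: dijbgcbhbbgfaece$

Answer: dijbgcbhbbgfaece$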